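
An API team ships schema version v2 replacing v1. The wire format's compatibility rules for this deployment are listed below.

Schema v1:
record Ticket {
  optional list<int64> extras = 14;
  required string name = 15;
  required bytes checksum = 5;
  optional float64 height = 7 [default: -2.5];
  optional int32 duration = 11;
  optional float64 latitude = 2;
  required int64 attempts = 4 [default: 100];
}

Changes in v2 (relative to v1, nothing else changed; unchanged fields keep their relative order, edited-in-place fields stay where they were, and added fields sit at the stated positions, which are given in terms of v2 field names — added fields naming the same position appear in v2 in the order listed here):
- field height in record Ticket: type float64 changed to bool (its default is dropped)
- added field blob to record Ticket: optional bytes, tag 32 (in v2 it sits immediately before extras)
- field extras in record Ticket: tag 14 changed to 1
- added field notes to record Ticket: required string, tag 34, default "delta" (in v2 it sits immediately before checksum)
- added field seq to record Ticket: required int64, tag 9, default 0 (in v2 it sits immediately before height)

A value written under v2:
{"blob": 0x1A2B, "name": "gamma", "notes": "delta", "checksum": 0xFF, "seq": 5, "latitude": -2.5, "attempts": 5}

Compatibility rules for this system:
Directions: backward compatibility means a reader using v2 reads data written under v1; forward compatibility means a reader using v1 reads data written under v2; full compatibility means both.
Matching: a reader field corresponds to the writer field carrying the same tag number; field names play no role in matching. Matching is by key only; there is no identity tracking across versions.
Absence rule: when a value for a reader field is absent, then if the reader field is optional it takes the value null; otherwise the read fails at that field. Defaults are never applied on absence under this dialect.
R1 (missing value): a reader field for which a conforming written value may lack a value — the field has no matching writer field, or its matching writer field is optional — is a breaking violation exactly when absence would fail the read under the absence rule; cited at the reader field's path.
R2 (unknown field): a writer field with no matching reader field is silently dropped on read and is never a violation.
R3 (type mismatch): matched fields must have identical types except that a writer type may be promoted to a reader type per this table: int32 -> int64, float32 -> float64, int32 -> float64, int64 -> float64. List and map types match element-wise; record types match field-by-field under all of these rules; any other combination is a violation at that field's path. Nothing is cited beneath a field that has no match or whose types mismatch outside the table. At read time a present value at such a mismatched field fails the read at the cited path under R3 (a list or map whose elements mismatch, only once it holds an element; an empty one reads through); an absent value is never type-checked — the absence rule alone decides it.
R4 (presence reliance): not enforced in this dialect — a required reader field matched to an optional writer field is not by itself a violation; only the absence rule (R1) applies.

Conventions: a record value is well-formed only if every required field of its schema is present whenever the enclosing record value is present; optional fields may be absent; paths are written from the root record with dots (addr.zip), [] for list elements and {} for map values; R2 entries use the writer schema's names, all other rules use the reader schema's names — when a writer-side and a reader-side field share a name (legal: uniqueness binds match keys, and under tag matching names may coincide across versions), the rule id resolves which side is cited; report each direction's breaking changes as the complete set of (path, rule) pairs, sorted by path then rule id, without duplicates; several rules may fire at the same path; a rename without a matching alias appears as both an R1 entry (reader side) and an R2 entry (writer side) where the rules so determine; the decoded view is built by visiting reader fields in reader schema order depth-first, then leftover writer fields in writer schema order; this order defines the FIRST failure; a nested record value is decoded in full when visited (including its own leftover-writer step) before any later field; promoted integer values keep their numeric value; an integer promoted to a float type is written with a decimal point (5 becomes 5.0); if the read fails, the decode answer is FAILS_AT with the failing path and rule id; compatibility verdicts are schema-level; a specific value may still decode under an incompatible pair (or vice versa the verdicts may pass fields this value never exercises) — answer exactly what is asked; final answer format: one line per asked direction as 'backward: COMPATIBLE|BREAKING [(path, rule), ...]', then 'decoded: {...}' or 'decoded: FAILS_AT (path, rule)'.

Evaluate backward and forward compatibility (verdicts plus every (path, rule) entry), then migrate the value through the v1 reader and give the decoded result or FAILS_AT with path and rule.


each type pair in Ticket: writer, then reader
checking backward for Ticket: reader v2 against writer v1:
  blob: no writer-side match
  extras: no writer-side match
  name: string -> string, writer required; from name
  notes: no writer-side match
  checksum: bytes -> bytes, writer required; from checksum
  seq: no writer-side match
  height: float64 -> bool, writer optional; from height
  duration: int32 -> int32, writer optional; from duration
  latitude: float64 -> float64, writer optional; from latitude
  attempts: int64 -> int64, writer required; from attempts
  extras (writer side), unknown to reader
  breaking: (height, R3)
  breaking: (notes, R1)
  breaking: (seq, R1)
  => backward: BREAKING (3)
checking forward for Ticket: reader v1 against writer v2:
  extras: no writer-side match
  name: string -> string, writer required; from name
  checksum: bytes -> bytes, writer required; from checksum
  height: bool -> float64, writer optional; from height
  duration: int32 -> int32, writer optional; from duration
  latitude: float64 -> float64, writer optional; from latitude
  attempts: int64 -> int64, writer required; from attempts
  blob (writer side), unknown to reader
  extras (writer side), unknown to reader
  notes (writer side), unknown to reader
  seq (writer side), unknown to reader
  breaking: (height, R3)
  => forward: BREAKING (1)
decoding the Ticket value with the v1 reader:
  extras := null (not supplied -> null)
  name := "gamma"
  checksum := 0xFF
  height := null (not supplied -> null)
  duration := null (not supplied -> null)
  latitude := -2.5
  attempts := 5
  writer blob: unmatched, discarded
  writer notes: unmatched, discarded
  writer seq: unmatched, discarded
  => decoded: {"extras": null, "name": "gamma", "checksum": 0xFF, "height": null, "duration": null, "latitude": -2.5, "attempts": 5}

backward: BREAKING [(height, R3), (notes, R1), (seq, R1)]; forward: BREAKING [(height, R3)]; decoded: {"extras": null, "name": "gamma", "checksum": 0xFF, "height": null, "duration": null, "latitude": -2.5, "attempts": 5}


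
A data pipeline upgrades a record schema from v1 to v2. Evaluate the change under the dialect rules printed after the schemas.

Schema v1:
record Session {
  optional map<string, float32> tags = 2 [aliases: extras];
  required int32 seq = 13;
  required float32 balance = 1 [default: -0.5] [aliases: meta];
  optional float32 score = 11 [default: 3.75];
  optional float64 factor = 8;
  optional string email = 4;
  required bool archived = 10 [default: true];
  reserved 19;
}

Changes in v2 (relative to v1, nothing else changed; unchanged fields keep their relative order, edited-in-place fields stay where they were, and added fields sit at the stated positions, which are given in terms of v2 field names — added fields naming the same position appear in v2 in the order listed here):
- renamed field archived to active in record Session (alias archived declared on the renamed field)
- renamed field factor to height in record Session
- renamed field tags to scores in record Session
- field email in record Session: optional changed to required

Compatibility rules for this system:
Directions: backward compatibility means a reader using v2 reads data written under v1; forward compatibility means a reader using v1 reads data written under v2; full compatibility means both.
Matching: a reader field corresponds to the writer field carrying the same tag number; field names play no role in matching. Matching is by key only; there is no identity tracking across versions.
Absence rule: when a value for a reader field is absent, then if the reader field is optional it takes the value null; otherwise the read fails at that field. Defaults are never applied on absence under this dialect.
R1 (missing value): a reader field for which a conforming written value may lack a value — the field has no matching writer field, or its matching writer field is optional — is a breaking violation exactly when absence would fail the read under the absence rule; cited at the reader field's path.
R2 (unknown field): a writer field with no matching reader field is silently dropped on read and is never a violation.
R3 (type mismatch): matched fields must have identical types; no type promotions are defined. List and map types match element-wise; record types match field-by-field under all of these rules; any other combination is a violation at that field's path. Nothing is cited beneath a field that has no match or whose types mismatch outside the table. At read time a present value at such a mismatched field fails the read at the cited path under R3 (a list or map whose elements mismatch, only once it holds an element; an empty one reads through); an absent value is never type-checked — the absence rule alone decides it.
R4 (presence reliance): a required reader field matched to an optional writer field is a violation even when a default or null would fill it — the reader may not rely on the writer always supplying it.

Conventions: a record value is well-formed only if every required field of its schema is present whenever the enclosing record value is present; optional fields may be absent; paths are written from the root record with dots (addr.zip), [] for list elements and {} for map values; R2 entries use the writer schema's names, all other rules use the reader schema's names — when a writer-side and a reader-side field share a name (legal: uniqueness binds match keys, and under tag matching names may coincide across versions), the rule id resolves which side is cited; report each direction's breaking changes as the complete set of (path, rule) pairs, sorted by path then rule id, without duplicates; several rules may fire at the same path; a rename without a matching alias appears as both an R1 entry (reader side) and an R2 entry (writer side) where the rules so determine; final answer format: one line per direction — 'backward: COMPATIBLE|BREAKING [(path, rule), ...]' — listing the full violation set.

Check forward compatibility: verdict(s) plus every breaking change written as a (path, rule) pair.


the writer's type comes first in each Session pair
forward pass over Session, reader schema v1, writer schema v2:
  tags <- scores (map<string, float32> -> map<string, float32>, writer optional)
  seq <- seq (int32 -> int32, writer required)
  balance <- balance (float32 -> float32, writer required)
  score <- score (float32 -> float32, writer optional)
  factor <- height (float64 -> float64, writer optional)
  email <- email (string -> string, writer required)
  archived <- active (bool -> bool, writer required)
  => forward verdict for Session: COMPATIBLE, no violations
ruling out the remaining Session differences:
  renamed field archived to active in record Session (alias archived declared on the renamed field) -> triggers nothing under Session's printed rules — same verdict
  renamed field factor to height in record Session -> triggers nothing under Session's printed rules — same verdict
  renamed field tags to scores in record Session -> triggers nothing under Session's printed rules — same verdict
  field email in record Session: optional changed to required -> matters only for Session's backward compatibility — outside the asked direction

forward: COMPATIBLE []


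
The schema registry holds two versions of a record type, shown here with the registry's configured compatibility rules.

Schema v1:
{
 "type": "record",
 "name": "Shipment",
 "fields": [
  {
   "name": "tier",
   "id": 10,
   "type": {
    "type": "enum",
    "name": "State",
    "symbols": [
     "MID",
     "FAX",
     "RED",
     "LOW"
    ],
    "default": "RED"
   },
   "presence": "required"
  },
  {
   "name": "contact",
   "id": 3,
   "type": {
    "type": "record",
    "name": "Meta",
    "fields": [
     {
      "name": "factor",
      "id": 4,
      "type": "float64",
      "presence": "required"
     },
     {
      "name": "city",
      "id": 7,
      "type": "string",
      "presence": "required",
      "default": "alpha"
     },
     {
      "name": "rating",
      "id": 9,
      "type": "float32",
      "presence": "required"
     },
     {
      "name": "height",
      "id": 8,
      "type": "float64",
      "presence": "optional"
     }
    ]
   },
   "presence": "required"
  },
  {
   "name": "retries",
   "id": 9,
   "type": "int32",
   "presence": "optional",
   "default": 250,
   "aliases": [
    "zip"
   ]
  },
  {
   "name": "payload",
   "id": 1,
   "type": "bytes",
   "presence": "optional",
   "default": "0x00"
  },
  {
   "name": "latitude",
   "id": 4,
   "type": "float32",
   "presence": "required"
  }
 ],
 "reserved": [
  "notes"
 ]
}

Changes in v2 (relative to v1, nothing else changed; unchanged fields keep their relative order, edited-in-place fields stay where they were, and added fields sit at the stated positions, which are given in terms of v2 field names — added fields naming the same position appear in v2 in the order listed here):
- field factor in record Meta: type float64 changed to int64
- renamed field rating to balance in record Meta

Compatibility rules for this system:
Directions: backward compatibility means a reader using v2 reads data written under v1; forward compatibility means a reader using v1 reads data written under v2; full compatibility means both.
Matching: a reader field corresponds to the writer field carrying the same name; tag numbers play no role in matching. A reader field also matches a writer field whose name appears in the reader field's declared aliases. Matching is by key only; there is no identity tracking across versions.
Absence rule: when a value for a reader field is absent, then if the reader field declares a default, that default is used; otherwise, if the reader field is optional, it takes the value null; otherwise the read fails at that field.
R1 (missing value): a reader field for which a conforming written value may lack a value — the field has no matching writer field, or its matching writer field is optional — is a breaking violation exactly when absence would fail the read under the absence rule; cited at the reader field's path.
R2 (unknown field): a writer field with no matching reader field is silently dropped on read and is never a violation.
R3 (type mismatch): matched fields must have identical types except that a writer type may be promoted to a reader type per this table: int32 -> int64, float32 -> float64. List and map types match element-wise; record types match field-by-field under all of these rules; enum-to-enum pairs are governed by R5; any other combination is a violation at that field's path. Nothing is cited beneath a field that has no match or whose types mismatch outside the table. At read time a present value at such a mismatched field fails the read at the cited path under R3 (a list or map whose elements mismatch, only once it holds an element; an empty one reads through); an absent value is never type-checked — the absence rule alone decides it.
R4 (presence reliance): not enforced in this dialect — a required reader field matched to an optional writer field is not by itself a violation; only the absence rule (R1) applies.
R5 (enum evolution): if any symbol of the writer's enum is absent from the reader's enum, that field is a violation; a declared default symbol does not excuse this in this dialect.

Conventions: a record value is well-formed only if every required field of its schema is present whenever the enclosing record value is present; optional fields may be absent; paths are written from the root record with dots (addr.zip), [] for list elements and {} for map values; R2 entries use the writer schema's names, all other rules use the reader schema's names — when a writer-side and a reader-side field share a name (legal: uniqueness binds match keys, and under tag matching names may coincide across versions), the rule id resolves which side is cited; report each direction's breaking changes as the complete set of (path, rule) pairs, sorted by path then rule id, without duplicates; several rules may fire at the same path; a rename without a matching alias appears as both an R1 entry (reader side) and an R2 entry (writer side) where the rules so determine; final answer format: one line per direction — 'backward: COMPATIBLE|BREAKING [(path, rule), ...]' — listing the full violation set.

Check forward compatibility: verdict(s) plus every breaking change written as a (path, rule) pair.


forward: BREAKING [(contact.factor, R3), (contact.rating, R1)]

each type pair in Shipment: writer, then reader
forward pass over Shipment, reader schema v1, writer schema v2:
  State -> State, writer required: tier aligns to tier
  Meta -> Meta, writer required: contact aligns to contact
  int32 -> int32, writer optional: retries aligns to retries
  bytes -> bytes, writer optional: payload aligns to payload
  float32 -> float32, writer required: latitude aligns to latitude
  int64 -> float64, writer required: contact.factor aligns to contact.factor
  string -> string, writer required: contact.city aligns to contact.city
  contact.rating: no writer match
  float64 -> float64, writer optional: contact.height aligns to contact.height
  contact.balance (writer side), unknown to reader
  violation R3 at contact.factor
  violation R1 at contact.rating
  => forward: BREAKING (2)


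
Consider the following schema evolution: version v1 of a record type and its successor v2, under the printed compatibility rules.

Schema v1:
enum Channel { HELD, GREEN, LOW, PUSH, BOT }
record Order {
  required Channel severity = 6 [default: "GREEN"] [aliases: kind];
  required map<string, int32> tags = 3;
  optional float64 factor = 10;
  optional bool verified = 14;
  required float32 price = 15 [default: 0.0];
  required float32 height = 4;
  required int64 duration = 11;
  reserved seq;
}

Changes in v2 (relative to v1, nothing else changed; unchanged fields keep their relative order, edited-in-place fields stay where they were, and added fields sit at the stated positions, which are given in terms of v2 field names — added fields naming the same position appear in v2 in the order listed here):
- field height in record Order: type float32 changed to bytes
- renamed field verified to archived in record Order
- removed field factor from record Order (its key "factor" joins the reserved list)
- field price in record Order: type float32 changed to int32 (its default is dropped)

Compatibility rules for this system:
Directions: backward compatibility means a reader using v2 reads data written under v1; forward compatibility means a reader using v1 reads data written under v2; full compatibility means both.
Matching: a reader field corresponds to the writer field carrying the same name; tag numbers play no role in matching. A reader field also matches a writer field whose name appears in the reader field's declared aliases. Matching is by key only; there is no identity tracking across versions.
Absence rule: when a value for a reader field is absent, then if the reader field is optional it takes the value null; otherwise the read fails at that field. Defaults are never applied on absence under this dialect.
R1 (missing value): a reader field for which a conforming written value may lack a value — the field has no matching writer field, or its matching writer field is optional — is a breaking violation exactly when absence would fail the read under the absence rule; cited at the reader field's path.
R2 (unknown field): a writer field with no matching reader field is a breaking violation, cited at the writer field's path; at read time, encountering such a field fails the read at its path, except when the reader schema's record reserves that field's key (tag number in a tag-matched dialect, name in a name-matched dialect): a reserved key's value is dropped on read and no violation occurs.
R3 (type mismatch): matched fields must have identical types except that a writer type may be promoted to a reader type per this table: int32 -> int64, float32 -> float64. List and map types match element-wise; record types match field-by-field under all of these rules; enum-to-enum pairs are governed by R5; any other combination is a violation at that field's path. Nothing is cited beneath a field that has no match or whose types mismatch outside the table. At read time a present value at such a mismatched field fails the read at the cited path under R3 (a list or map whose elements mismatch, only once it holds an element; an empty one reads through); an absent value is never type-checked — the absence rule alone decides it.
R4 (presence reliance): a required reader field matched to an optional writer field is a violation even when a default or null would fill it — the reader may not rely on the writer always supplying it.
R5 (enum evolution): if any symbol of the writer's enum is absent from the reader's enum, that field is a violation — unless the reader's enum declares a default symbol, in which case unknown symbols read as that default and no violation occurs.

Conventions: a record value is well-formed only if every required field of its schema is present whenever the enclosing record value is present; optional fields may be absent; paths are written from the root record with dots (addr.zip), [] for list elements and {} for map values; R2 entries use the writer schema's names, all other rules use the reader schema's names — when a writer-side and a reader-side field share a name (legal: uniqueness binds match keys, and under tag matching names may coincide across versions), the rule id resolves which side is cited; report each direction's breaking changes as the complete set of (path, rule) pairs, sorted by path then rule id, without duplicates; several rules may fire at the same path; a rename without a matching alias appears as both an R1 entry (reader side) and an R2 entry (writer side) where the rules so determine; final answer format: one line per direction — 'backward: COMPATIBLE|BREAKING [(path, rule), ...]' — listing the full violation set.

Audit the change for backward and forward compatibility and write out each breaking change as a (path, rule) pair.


the writer's type comes first in each Order pair
backward for Order (reader v2, writer v1):
  Channel -> Channel, writer required: severity aligns to severity
  map<string, int32> -> map<string, int32>, writer required: tags aligns to tags
  archived has no writer counterpart
  float32 -> int32, writer required: price aligns to price
  float32 -> bytes, writer required: height aligns to height
  int64 -> int64, writer required: duration aligns to duration
  factor (writer side), unknown to reader
  verified (writer side), unknown to reader
  breaking: (height, R3)
  breaking: (price, R3)
  breaking: (verified, R2)
  backward on Order therefore BREAKING (3)
forward for Order (reader v1, writer v2):
  Channel -> Channel, writer required: severity aligns to severity
  map<string, int32> -> map<string, int32>, writer required: tags aligns to tags
  factor has no writer counterpart
  verified has no writer counterpart
  int32 -> float32, writer required: price aligns to price
  bytes -> float32, writer required: height aligns to height
  int64 -> int64, writer required: duration aligns to duration
  archived (writer side), unknown to reader
  breaking: (archived, R2)
  breaking: (height, R3)
  breaking: (price, R3)
  forward on Order therefore BREAKING (3)

backward: BREAKING [(height, R3), (price, R3), (verified, R2)]; forward: BREAKING [(archived, R2), (height, R3), (price, R3)]


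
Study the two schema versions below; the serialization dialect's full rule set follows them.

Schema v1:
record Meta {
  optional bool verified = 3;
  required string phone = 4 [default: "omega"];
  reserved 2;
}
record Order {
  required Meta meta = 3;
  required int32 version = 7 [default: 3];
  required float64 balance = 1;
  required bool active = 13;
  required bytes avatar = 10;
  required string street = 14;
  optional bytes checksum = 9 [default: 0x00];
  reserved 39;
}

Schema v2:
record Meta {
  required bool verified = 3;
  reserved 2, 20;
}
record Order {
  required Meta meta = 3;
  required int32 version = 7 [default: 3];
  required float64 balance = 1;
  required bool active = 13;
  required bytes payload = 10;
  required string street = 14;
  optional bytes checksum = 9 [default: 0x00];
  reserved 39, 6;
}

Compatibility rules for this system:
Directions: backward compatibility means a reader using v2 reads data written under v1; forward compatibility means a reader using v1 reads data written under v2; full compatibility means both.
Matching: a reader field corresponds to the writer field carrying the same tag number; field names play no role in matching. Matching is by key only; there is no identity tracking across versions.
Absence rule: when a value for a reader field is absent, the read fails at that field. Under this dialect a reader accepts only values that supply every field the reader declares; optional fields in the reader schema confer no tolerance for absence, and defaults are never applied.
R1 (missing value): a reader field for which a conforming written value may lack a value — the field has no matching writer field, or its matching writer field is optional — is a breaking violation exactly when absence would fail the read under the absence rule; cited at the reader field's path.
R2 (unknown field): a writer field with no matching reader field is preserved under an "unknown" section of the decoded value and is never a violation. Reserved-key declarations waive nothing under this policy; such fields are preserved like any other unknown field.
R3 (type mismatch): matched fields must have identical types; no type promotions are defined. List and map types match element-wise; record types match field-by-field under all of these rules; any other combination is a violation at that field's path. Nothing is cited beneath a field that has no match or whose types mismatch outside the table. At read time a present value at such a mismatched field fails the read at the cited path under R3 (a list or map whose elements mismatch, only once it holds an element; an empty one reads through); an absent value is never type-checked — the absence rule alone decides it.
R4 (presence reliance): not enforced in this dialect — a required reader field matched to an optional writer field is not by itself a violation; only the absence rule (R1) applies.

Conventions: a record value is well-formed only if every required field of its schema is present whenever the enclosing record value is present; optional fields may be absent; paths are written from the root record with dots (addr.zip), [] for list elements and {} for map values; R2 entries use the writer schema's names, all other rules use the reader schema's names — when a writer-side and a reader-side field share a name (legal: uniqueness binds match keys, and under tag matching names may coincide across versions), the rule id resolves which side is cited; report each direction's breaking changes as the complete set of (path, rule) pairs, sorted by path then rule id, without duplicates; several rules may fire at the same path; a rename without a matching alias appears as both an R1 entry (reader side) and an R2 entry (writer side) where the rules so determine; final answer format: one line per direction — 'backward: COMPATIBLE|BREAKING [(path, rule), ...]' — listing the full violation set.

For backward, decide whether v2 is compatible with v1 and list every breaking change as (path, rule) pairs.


backward: BREAKING [(checksum, R1), (meta.verified, R1)]

arrows below run writer -> reader for Order
backward for Order (reader v2, writer v1):
  Meta -> Meta, writer required: meta aligns to meta
  int32 -> int32, writer required: version aligns to version
  float64 -> float64, writer required: balance aligns to balance
  bool -> bool, writer required: active aligns to active
  bytes -> bytes, writer required: payload aligns to avatar
  string -> string, writer required: street aligns to street
  bytes -> bytes, writer optional: checksum aligns to checksum
  bool -> bool, writer optional: meta.verified aligns to meta.verified
  meta.phone (writer side), unknown to reader
  violation R1 at checksum
  violation R1 at meta.verified
  => 2 violation(s): backward is BREAKING for Order
checking off the Order differences that do not matter here:
  field verified in record Meta: optional changed to required -> its effect on Order is confined to the forward direction, not asked
  removed field phone from record Meta -> its effect on Order is confined to the forward direction, not asked
  renamed field avatar to payload in record Order -> fires no rule on Order, leaving the asked answer as it is


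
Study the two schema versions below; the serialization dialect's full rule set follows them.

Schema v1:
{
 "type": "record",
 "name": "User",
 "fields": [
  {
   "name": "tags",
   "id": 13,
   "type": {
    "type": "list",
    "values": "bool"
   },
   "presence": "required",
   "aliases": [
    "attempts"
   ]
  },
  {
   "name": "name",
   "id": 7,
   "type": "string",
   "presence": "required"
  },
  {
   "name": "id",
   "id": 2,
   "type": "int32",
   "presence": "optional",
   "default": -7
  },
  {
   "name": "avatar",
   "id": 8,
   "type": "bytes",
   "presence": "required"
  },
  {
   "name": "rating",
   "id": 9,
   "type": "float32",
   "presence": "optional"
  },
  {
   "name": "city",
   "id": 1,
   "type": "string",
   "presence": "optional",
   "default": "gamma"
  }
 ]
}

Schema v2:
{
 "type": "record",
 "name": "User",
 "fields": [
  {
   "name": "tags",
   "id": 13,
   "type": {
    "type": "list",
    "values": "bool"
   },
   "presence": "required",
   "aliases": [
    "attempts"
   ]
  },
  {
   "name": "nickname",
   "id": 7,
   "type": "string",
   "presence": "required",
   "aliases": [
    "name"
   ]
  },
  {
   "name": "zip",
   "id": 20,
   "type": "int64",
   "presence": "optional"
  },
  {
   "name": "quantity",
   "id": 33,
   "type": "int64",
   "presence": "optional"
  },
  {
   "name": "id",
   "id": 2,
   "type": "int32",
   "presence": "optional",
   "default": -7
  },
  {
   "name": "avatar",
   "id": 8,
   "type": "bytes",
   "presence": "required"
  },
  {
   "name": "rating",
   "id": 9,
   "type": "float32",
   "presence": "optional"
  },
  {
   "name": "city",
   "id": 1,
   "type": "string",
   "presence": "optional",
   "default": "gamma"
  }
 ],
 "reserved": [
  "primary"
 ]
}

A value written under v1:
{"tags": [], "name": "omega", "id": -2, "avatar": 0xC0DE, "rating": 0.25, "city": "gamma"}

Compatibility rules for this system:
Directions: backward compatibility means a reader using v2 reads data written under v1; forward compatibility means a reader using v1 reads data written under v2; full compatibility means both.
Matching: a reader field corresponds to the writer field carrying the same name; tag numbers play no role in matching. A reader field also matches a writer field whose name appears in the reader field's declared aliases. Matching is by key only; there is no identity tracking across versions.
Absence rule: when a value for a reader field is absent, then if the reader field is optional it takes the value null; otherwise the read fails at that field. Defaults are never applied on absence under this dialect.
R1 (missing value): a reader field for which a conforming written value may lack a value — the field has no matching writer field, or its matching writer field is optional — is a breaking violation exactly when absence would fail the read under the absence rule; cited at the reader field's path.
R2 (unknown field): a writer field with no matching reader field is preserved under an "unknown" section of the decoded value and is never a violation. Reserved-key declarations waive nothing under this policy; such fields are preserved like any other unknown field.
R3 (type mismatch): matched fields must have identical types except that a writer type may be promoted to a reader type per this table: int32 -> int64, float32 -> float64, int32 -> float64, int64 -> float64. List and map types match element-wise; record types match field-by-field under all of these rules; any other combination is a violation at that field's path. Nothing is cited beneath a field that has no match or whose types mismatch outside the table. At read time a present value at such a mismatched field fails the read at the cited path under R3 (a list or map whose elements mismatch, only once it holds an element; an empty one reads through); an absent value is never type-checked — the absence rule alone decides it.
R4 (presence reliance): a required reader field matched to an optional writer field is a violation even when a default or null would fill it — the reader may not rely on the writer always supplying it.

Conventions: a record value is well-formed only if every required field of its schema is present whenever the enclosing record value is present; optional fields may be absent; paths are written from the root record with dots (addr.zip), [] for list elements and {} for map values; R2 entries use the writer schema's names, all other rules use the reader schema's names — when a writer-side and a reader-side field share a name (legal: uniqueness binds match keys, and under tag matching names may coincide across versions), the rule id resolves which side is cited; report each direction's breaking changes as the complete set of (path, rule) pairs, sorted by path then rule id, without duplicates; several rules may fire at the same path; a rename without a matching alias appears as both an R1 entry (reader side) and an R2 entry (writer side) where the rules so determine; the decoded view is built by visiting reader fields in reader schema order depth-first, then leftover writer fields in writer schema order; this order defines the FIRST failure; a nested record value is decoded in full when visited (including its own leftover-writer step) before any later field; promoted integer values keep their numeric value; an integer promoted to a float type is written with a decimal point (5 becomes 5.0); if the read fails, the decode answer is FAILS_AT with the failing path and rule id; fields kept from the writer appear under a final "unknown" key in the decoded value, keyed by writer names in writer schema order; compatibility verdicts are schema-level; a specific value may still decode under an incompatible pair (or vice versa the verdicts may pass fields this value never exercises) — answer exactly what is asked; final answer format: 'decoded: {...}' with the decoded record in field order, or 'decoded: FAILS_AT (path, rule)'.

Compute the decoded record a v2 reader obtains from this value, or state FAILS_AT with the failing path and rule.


decoded: {"tags": [], "nickname": "omega", "zip": null, "quantity": null, "id": -2, "avatar": 0xC0DE, "rating": 0.25, "city": "gamma"}

in User below, arrows point writer -> reader
decode walk for User under reader schema v2:
  tags := []
  nickname := "omega" (from writer name)
  zip := null (absent, optional -> null)
  quantity := null (absent, optional -> null)
  id := -2
  avatar := 0xC0DE
  rating := 0.25
  city := "gamma"
  => decoded: {"tags": [], "nickname": "omega", "zip": null, "quantity": null, "id": -2, "avatar": 0xC0DE, "rating": 0.25, "city": "gamma"}


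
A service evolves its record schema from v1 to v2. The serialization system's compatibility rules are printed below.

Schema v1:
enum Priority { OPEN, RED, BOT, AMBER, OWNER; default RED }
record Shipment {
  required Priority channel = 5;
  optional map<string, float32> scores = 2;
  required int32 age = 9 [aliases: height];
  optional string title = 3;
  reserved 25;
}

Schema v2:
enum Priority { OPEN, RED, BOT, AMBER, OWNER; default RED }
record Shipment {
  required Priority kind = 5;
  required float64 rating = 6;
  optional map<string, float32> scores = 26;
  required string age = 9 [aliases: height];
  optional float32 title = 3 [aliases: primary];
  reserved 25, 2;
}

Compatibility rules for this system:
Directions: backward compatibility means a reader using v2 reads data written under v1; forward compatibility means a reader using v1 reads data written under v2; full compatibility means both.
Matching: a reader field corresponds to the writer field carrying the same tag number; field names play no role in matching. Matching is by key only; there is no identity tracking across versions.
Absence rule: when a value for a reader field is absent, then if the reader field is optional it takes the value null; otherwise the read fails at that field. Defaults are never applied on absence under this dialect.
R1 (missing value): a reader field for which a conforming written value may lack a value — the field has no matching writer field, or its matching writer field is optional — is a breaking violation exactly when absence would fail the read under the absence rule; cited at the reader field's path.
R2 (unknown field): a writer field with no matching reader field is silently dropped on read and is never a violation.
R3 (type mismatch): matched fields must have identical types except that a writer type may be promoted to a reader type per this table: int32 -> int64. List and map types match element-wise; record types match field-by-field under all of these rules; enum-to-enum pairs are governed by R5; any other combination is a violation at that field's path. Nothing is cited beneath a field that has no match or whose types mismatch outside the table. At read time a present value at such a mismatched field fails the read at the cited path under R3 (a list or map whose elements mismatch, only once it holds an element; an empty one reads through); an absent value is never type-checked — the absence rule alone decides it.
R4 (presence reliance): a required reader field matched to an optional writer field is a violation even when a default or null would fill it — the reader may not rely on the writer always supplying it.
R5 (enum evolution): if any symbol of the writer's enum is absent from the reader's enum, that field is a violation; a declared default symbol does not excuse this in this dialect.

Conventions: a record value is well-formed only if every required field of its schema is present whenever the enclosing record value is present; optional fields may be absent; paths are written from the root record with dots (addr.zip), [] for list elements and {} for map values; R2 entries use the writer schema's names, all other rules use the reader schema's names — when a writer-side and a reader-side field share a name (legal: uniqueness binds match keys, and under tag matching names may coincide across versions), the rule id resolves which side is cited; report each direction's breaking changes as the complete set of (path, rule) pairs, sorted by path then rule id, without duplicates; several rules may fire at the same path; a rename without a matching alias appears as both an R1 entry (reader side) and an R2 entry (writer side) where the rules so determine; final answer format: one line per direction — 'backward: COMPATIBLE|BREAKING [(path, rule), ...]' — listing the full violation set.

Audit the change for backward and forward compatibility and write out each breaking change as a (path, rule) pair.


the writer's type comes first in each Shipment pair
checking backward for Shipment: reader v2 against writer v1:
  kind: Priority -> Priority, writer required; from channel
  rating: no writer match
  scores: no writer match
  age: int32 -> string, writer required; from age
  title: string -> float32, writer optional; from title
  leftover writer field: scores
  violation R3 at age
  violation R1 at rating
  violation R3 at title
  backward on Shipment therefore BREAKING (3)
checking forward for Shipment: reader v1 against writer v2:
  channel: Priority -> Priority, writer required; from kind
  scores: no writer match
  age: string -> int32, writer required; from age
  title: float32 -> string, writer optional; from title
  leftover writer field: rating
  leftover writer field: scores
  violation R3 at age
  violation R3 at title
  forward on Shipment therefore BREAKING (2)

backward: BREAKING [(age, R3), (rating, R1), (title, R3)]; forward: BREAKING [(age, R3), (title, R3)]
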